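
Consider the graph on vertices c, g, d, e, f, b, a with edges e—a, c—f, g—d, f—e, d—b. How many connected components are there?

2

Starting from b we can reach b, d, g. That is one component of size 3.
Starting from a we can reach a, c, e, f. That is one component of size 4.
Total: 2 components.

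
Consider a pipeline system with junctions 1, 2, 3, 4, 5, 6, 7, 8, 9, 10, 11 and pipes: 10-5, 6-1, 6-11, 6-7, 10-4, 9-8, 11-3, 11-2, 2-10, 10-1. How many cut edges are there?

5

The edges on the cycle 6-11-2-10-1-6 are not bridges since each lies on that cycle.
But removing 9-8 disconnects 9 from 8; removing 10-4 disconnects 10 from 4; removing 6-7 disconnects 6 from 7; removing 5-10 disconnects 5 from 10 — these are bridges.
In total 5 edges are bridges.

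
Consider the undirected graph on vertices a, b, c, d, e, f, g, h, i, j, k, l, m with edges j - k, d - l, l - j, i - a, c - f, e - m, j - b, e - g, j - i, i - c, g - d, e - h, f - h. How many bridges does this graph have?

The edges on the cycle e-g-d-l-j-i-c-f-h-e are not bridges since each lies on that cycle.
But removing k - j disconnects k from j; removing b - j disconnects b from j; removing e - m disconnects e from m; removing a - i disconnects a from i — these are bridges.
That makes 4 bridges.

4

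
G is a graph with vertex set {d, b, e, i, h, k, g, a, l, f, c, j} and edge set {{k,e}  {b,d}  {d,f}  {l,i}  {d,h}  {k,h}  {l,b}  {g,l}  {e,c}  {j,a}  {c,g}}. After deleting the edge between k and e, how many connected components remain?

k and e are still connected via k-h-d-b-l-g-c-e, so the component count stays at 2.

2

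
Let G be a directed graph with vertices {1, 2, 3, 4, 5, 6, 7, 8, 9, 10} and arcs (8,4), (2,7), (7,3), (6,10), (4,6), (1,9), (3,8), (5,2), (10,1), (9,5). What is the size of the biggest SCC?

{1, 2, 3, 4, 5, 6, 7, 8, 9, 10} are all mutually reachable — one SCC of size 10.
The largest has 10 vertices.

10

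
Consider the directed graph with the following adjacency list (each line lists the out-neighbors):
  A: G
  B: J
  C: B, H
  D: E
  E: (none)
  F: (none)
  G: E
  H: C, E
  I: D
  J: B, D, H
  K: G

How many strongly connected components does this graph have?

{B, C, H, J} are all mutually reachable — one SCC of size 4.
{K} is an SCC by itself.
{G} is an SCC by itself.
{A} is an SCC by itself.
{D} is an SCC by itself.
(and 3 more singleton SCCs)
That gives 8 strongly connected components.

8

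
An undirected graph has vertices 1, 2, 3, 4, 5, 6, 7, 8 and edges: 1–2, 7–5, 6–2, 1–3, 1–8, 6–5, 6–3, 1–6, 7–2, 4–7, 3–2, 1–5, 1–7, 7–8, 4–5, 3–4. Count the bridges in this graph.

The edges on the cycle 3-4-7-2-3 are not bridges since each lies on that cycle.
Every edge lies on some cycle, so there are no bridges.

0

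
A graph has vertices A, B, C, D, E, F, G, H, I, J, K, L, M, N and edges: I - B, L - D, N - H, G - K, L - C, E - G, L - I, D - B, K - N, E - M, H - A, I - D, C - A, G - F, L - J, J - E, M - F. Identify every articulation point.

L

Removing L increases the component count from 1 to 2, so L is a cut vertex.
By contrast removing N leaves 1 component; it is not a cut vertex. No other vertex is a cut vertex either.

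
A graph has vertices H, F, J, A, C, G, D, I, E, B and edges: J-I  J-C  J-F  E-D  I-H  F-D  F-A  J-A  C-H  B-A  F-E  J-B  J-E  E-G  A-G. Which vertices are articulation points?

Removing J increases the component count from 1 to 2, so J is a cut vertex.
By contrast removing A leaves 1 component; it is not a cut vertex. No other vertex is a cut vertex either.

J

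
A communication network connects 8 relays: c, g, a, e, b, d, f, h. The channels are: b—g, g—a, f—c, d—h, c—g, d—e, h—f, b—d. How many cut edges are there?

The edges on the cycle b-d-h-f-c-g-b are not bridges since each lies on that cycle.
But removing g—a disconnects g from a; removing d—e disconnects d from e — these are bridges.
That makes 2 bridges.

2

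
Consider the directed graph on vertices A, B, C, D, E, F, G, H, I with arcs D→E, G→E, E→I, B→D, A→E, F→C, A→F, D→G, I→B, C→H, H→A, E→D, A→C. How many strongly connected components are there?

{B, D, E, G, I} are all mutually reachable — one SCC of size 5.
{A, C, F, H} are all mutually reachable — one SCC of size 4.
That gives 2 strongly connected components.

2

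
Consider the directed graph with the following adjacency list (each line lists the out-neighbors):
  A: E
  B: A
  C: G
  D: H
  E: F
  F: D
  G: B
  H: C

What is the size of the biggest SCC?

{A, B, C, D, E, F, G, H} are all mutually reachable — one SCC of size 8.
The largest has 8 vertices.

8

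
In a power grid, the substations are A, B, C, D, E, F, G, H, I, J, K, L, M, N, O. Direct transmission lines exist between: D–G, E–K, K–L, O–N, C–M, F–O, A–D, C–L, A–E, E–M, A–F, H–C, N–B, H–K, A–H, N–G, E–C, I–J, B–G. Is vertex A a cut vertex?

Yes

Deleting A raises the number of components from 2 to 3, so A is a cut vertex.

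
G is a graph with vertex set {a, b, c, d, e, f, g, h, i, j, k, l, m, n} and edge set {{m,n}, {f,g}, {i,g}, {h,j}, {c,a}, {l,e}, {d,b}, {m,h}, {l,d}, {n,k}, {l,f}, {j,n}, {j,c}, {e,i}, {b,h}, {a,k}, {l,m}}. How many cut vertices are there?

1

Removing l increases the component count from 1 to 2, so l is a cut vertex.
By contrast removing m leaves 1 component; it is not a cut vertex. No other vertex is a cut vertex either.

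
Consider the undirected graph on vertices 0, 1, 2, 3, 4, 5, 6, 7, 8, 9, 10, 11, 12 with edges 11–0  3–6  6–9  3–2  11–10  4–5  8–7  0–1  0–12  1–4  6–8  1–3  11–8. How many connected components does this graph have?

1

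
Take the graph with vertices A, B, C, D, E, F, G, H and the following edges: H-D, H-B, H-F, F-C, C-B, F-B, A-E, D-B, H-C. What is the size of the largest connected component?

5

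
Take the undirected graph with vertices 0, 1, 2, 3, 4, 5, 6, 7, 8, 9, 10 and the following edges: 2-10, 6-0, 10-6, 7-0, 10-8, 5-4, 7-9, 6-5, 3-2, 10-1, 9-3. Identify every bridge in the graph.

The edges on the cycle 7-9-3-2-10-6-0-7 are not bridges since each lies on that cycle.
But removing 5-4 disconnects 5 from 4; removing 1-10 disconnects 1 from 10; removing 5-6 disconnects 5 from 6; removing 10-8 disconnects 10 from 8 — these are bridges.

1-10, 10-8, 4-5, 5-6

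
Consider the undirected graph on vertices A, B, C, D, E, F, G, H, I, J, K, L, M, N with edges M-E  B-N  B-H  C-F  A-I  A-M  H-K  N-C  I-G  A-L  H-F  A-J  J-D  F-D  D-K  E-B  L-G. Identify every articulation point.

Removing A increases the component count from 1 to 2, so A is a cut vertex.
By contrast removing J leaves 1 component; it is not a cut vertex. No other vertex is a cut vertex either.

A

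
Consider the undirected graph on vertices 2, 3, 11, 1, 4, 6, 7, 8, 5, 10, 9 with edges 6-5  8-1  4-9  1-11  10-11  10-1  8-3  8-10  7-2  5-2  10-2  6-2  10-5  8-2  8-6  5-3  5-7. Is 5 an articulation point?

No

Deleting 5 leaves 2 components (was 2), so 5 is not a cut vertex.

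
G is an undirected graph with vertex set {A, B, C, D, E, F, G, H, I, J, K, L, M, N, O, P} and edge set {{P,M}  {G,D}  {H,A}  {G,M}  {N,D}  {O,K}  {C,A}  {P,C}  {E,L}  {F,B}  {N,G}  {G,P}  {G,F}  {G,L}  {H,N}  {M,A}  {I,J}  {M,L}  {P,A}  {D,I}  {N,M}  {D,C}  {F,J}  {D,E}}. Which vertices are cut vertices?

F

Removing F increases the component count from 2 to 3, so F is a cut vertex.
By contrast removing M leaves 2 components; it is not a cut vertex. No other vertex is a cut vertex either.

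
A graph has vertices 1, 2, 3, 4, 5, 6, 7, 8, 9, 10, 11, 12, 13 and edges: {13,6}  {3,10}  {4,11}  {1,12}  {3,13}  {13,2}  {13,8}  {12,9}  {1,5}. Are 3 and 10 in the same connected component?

Yes

From 3 we can reach 2, 3, 6, 8, 10, 13, which includes 10.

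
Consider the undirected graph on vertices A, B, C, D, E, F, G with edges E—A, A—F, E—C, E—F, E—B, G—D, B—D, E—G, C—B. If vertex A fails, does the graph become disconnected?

No

Deleting A leaves 1 component (was 1) (its neighbors E, F remain connected to each other), so A is not a cut vertex.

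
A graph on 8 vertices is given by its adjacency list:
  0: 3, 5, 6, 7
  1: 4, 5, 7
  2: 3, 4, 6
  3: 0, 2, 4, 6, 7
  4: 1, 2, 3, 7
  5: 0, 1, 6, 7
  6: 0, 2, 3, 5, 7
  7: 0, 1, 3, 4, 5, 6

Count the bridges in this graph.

0

The edges on the cycle 7-0-5-7 are not bridges since each lies on that cycle.
Every edge lies on some cycle, so there are no bridges.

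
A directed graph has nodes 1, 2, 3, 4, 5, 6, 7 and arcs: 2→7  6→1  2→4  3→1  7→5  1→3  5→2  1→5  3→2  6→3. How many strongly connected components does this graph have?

{2, 5, 7} are all mutually reachable — one SCC of size 3.
{1, 3} are all mutually reachable — one SCC of size 2.
{6} is an SCC by itself.
{4} is an SCC by itself.
That gives 4 strongly connected components.

4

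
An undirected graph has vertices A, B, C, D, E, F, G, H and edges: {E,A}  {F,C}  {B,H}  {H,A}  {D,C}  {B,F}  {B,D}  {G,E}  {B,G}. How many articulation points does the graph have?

1

Removing B increases the component count from 1 to 2, so B is a cut vertex.
By contrast removing E leaves 1 component; it is not a cut vertex. No other vertex is a cut vertex either.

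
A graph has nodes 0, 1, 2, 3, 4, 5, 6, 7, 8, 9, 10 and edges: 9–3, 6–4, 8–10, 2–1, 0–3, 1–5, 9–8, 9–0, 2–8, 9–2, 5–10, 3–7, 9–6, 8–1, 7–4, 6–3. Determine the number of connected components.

Starting from 0 we can reach 0, 1, 2, 3, 4, 5, 6, 7, 8, 9, 10. That is one component of size 11.
Total: 1 component.

1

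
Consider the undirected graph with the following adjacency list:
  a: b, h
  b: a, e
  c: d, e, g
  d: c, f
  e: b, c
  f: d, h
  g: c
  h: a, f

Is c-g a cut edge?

Yes

Removing c-g leaves no path between c and g: the component count goes from 1 to 2. So it is a bridge.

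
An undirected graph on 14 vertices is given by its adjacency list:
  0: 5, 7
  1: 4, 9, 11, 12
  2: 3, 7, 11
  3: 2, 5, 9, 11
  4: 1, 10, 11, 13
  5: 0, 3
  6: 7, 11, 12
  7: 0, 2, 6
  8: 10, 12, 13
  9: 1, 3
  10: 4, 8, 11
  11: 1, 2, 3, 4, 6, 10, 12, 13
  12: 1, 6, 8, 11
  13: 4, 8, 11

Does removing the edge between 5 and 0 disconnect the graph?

No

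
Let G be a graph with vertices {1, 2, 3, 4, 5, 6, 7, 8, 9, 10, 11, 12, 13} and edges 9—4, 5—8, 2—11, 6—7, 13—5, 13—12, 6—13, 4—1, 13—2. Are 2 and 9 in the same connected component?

No

The component containing 2 is {2, 5, 6, 7, 8, 11, 12, 13}, and 9 is not in it.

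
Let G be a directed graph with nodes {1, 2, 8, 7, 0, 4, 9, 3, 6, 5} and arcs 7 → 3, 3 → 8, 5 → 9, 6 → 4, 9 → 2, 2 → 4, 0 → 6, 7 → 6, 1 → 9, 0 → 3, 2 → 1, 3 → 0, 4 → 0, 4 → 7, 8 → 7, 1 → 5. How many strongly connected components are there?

{0, 3, 4, 6, 7, 8} are all mutually reachable — one SCC of size 6.
{1, 2, 5, 9} are all mutually reachable — one SCC of size 4.
That gives 2 strongly connected components.

2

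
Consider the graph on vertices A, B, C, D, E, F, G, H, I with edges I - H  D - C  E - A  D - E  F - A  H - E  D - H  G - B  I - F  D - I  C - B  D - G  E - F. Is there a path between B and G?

From B we can reach A, B, C, D, E, F, G, H, I, which includes G.

Yes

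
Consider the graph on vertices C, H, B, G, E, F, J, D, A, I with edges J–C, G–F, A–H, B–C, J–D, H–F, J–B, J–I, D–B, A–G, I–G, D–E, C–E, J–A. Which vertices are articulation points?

J

Removing J increases the component count from 1 to 2, so J is a cut vertex.
By contrast removing A leaves 1 component; it is not a cut vertex. No other vertex is a cut vertex either.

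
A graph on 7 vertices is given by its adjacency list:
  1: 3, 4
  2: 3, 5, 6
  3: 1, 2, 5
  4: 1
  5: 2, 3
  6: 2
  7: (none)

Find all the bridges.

The edges on the cycle 5-3-2-5 are not bridges since each lies on that cycle.
But removing 1-4 disconnects 1 from 4; removing 3-1 disconnects 3 from 1; removing 2-6 disconnects 2 from 6 — these are bridges.

1-3, 1-4, 2-6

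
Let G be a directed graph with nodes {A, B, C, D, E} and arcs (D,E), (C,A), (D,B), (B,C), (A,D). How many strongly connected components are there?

{A, B, C, D} are all mutually reachable — one SCC of size 4.
{E} is an SCC by itself.
That gives 2 strongly connected components.

2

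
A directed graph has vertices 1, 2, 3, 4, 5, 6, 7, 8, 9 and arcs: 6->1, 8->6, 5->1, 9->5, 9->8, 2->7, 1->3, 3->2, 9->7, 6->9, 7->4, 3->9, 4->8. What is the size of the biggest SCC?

9

{1, 2, 3, 4, 5, 6, 7, 8, 9} are all mutually reachable — one SCC of size 9.
The largest has 9 vertices.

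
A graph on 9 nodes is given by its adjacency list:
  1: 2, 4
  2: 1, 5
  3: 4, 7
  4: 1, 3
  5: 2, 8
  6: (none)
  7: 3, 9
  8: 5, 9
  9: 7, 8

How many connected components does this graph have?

6 is isolated — a component by itself.
Starting from 1 we can reach 1, 2, 3, 4, 5, 7, 8, 9. That is one component of size 8.
Total: 2 components.

2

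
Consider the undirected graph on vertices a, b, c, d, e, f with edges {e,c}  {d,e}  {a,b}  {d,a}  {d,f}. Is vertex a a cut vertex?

Yes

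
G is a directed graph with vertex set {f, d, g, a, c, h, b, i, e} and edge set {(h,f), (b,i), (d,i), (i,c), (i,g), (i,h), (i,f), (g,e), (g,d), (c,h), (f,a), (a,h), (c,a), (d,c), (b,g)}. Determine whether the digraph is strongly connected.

No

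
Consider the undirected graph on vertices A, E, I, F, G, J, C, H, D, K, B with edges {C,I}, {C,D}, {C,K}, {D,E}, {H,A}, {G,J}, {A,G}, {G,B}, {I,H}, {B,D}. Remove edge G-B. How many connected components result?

2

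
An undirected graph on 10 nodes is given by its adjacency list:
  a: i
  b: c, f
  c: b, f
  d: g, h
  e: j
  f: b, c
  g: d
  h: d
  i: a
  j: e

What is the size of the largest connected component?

Starting from e we can reach e, j. That is one component of size 2.
Starting from a we can reach a, i. That is one component of size 2.
Starting from d we can reach d, g, h. That is one component of size 3.
Starting from b we can reach b, c, f. That is one component of size 3.
The largest has 3 vertices.

3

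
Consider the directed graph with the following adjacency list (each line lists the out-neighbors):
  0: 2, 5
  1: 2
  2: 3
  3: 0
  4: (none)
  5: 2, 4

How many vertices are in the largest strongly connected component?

4

{0, 2, 3, 5} are all mutually reachable — one SCC of size 4.
{4} is an SCC by itself.
{1} is an SCC by itself.
The largest has 4 vertices.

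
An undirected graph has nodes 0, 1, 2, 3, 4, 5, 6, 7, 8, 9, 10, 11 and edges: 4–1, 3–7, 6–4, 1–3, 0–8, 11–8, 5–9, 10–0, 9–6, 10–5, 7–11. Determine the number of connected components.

2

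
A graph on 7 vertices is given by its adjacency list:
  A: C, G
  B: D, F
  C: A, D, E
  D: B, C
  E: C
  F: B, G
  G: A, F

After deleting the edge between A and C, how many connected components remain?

1

A and C are still connected via A-G-F-B-D-C, so the component count stays at 1.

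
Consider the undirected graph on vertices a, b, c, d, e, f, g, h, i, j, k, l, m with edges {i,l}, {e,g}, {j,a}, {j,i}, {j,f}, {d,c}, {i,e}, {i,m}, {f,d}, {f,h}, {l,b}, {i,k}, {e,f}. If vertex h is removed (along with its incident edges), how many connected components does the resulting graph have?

1

With h gone, the remaining components are: {a, b, c, d, e, f, g, i, j, k, l, m}.
That is 1 component.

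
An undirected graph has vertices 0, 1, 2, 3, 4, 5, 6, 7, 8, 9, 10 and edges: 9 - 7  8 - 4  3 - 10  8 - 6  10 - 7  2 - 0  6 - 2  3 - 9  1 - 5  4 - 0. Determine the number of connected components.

Starting from 1 we can reach 1, 5. That is one component of size 2.
Starting from 3 we can reach 3, 7, 9, 10. That is one component of size 4.
Starting from 0 we can reach 0, 2, 4, 6, 8. That is one component of size 5.
Total: 3 components.

3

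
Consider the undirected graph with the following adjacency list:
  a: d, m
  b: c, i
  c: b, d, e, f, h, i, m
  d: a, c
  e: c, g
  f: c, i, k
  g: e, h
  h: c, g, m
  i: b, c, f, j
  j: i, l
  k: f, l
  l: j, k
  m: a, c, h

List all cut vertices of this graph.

Removing c increases the component count from 1 to 2, so c is a cut vertex.
By contrast removing h leaves 1 component; it is not a cut vertex. No other vertex is a cut vertex either.

c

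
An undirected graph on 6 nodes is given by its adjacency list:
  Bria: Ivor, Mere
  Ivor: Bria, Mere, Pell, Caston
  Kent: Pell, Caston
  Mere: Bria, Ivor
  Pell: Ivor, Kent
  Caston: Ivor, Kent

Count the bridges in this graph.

The edges on the cycle Ivor-Mere-Bria-Ivor are not bridges since each lies on that cycle.
Every edge lies on some cycle, so there are no bridges.

0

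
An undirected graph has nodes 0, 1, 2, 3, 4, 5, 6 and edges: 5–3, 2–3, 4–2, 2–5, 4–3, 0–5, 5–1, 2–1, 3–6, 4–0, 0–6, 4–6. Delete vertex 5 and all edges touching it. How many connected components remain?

With 5 gone, the remaining components are: {0, 1, 2, 3, 4, 6}.
That is 1 component.

1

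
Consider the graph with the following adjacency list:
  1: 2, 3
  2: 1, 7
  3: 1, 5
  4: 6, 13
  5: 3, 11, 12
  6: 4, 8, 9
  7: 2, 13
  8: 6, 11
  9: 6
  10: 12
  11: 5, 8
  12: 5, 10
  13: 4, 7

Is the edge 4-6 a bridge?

After removing 4-6, the path 4-13-7-2-1-3-5-11-8-6 still connects them, so the edge is not a bridge.

No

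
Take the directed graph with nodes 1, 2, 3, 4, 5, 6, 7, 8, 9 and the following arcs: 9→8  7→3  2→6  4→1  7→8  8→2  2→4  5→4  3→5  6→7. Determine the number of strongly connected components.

6

{2, 6, 7, 8} are all mutually reachable — one SCC of size 4.
{4} is an SCC by itself.
{1} is an SCC by itself.
{5} is an SCC by itself.
{9} is an SCC by itself.
(and 1 more singleton SCC)
That gives 6 strongly connected components.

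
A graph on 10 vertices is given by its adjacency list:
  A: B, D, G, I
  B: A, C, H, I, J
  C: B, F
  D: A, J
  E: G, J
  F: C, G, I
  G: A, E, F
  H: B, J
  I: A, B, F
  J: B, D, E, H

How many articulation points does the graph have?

0

Removing G, for instance, still leaves 1 component. No single vertex removal increases the component count — the graph has no articulation points.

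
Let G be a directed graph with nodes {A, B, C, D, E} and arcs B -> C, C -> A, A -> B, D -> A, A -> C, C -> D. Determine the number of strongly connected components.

2

{A, B, C, D} are all mutually reachable — one SCC of size 4.
{E} is an SCC by itself.
That gives 2 strongly connected components.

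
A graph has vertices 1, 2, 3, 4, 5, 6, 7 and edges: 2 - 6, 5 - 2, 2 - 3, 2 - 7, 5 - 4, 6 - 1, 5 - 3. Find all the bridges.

1-6, 2-6, 2-7, 4-5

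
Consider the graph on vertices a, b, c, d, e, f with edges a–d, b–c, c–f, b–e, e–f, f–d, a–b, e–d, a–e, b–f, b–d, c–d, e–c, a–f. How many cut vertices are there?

0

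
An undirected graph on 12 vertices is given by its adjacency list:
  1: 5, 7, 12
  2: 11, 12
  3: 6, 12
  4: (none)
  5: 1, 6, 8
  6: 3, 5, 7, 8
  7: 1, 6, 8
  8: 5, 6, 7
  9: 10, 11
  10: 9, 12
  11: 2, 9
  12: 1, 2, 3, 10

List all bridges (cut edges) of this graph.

none

The edges on the cycle 1-7-8-5-1 are not bridges since each lies on that cycle.
Every edge lies on some cycle, so there are no bridges.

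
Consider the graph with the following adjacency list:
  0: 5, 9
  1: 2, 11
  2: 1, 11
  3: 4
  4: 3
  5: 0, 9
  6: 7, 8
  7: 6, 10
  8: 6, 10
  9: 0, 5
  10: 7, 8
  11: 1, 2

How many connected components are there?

4

Starting from 3 we can reach 3, 4. That is one component of size 2.
Starting from 0 we can reach 0, 5, 9. That is one component of size 3.
Starting from 1 we can reach 1, 2, 11. That is one component of size 3.
Starting from 6 we can reach 6, 7, 8, 10. That is one component of size 4.
Total: 4 components.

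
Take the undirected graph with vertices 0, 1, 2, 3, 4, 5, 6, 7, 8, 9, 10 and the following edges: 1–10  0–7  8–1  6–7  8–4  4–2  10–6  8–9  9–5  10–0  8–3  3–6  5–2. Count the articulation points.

1

Removing 8 increases the component count from 1 to 2, so 8 is a cut vertex.
By contrast removing 4 leaves 1 component; it is not a cut vertex. No other vertex is a cut vertex either.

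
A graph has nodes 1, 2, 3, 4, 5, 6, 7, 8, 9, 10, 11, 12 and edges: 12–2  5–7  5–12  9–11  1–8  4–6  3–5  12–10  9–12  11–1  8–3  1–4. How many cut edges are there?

5

The edges on the cycle 9-11-1-8-3-5-12-9 are not bridges since each lies on that cycle.
But removing 4–1 disconnects 4 from 1; removing 10–12 disconnects 10 from 12; removing 4–6 disconnects 4 from 6; removing 2–12 disconnects 2 from 12 — these are bridges.
In total 5 edges are bridges.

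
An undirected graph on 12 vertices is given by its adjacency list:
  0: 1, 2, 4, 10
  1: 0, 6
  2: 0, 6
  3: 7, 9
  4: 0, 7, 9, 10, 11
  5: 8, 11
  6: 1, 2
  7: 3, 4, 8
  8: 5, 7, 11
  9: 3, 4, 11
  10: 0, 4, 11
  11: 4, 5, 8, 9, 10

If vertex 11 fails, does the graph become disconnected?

Deleting 11 leaves 1 component (was 1) (its neighbors 4, 5, 8, 9, 10 remain connected to each other), so 11 is not a cut vertex.

No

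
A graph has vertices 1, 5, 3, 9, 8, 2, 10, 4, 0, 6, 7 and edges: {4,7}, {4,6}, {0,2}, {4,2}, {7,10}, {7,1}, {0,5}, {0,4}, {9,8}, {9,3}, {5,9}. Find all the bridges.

0-5, 1-7, 10-7, 3-9, 4-6, 4-7, 5-9, 8-9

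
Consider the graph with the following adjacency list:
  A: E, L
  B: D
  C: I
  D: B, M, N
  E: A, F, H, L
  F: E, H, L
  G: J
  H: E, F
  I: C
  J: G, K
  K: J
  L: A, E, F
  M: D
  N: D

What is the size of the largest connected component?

Starting from C we can reach C, I. That is one component of size 2.
Starting from G we can reach G, J, K. That is one component of size 3.
Starting from B we can reach B, D, M, N. That is one component of size 4.
Starting from A we can reach A, E, F, H, L. That is one component of size 5.
The largest has 5 vertices.

5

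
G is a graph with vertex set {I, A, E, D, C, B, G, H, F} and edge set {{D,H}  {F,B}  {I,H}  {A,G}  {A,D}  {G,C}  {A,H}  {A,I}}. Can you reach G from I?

Yes

From I we can reach A, C, D, G, H, I, which includes G.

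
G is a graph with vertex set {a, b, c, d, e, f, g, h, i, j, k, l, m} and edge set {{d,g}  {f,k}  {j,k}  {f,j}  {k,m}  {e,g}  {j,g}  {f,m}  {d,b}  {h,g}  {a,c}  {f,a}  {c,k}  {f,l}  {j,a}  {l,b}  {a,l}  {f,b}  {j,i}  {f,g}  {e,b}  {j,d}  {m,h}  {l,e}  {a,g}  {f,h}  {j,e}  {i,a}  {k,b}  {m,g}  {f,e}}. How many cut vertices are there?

0

Removing l, for instance, still leaves 1 component. No single vertex removal increases the component count — the graph has no articulation points.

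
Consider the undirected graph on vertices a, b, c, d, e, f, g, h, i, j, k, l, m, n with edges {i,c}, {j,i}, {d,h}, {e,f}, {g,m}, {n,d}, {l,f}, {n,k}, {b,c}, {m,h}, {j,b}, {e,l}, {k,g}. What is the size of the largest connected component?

a is isolated — a component by itself.
Starting from e we can reach e, f, l. That is one component of size 3.
Starting from b we can reach b, c, i, j. That is one component of size 4.
Starting from d we can reach d, g, h, k, m, n. That is one component of size 6.
The largest has 6 vertices.

6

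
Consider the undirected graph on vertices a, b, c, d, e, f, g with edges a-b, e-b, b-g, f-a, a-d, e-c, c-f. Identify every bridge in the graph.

The edges on the cycle e-c-f-a-b-e are not bridges since each lies on that cycle.
But removing b-g disconnects b from g; removing a-d disconnects a from d — these are bridges.

a-d, b-g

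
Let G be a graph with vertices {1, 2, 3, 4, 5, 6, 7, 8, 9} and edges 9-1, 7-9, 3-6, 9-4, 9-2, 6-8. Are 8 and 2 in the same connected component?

No

The component containing 8 is {3, 6, 8}, and 2 is not in it.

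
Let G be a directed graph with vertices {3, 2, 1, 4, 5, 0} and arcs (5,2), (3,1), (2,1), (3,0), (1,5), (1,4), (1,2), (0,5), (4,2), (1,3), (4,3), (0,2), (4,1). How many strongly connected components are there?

{0, 1, 2, 3, 4, 5} are all mutually reachable — one SCC of size 6.
That gives 1 strongly connected component.

1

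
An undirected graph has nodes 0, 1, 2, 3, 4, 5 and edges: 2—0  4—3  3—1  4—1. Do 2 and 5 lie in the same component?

The component containing 2 is {0, 2}, and 5 is not in it.

No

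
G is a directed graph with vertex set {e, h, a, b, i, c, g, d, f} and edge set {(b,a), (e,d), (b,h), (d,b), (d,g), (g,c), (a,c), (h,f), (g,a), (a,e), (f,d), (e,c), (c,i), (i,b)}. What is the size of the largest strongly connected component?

9

{a, b, c, d, e, f, g, h, i} are all mutually reachable — one SCC of size 9.
The largest has 9 vertices.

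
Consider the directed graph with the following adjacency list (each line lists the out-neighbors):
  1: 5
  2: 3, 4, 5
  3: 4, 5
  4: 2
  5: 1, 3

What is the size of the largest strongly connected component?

5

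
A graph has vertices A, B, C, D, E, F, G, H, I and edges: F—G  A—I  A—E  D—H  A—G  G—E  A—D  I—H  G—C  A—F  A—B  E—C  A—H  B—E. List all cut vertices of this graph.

A

Removing A increases the component count from 1 to 2, so A is a cut vertex.
By contrast removing I leaves 1 component; it is not a cut vertex. No other vertex is a cut vertex either.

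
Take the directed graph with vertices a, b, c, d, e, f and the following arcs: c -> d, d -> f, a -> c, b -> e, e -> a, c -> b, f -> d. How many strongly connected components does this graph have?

{a, b, c, e} are all mutually reachable — one SCC of size 4.
{d, f} are all mutually reachable — one SCC of size 2.
That gives 2 strongly connected components.

2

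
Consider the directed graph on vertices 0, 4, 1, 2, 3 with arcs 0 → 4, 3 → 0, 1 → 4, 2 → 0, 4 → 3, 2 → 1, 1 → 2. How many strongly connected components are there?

2

{0, 3, 4} are all mutually reachable — one SCC of size 3.
{1, 2} are all mutually reachable — one SCC of size 2.
That gives 2 strongly connected components.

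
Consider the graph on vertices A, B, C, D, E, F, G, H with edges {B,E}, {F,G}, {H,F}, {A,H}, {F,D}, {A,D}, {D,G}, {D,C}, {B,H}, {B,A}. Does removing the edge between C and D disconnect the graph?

Yes

Removing C–D leaves no path between C and D: the component count goes from 1 to 2. So it is a bridge.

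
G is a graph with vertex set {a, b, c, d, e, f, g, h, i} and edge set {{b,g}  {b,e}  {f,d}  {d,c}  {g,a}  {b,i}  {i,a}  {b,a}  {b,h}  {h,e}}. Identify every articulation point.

b, d

Removing b increases the component count from 2 to 3, so b is a cut vertex.
Removing d increases the component count from 2 to 3, so d is a cut vertex.
By contrast removing f leaves 2 components; it is not a cut vertex. No other vertex is a cut vertex either.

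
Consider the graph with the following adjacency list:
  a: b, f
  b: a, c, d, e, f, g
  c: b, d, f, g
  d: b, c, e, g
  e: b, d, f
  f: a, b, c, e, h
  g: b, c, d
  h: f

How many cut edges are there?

The edges on the cycle b-f-a-b are not bridges since each lies on that cycle.
But removing f-h disconnects f from h — this is a bridge.

1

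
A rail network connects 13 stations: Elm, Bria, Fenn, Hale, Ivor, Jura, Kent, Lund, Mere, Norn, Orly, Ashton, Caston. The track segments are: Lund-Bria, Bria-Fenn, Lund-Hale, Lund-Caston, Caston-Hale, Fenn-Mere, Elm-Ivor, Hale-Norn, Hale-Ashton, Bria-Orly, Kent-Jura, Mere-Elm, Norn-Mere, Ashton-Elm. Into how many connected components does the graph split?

Starting from Jura we can reach Jura, Kent. That is one component of size 2.
Starting from Elm we can reach Elm, Bria, Fenn, Hale, Ivor, Lund, Mere, Norn, Orly, Ashton, Caston. That is one component of size 11.
Total: 2 components.

2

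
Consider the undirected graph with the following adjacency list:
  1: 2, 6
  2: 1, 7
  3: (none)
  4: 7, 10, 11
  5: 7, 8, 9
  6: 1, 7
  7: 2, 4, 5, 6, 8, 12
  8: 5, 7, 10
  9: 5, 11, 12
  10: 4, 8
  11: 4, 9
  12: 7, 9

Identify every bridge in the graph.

The edges on the cycle 7-12-9-11-4-7 are not bridges since each lies on that cycle.
Every edge lies on some cycle, so there are no bridges.

none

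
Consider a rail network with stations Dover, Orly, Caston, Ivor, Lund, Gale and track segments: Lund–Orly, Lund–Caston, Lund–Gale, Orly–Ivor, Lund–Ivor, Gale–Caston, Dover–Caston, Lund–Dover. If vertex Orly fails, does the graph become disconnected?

Deleting Orly leaves 1 component (was 1) (its neighbors Ivor, Lund remain connected to each other), so Orly is not a cut vertex.

No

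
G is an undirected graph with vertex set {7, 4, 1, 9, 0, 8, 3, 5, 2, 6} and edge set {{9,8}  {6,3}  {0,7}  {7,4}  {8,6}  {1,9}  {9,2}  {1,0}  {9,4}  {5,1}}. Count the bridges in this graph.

5

The edges on the cycle 1-0-7-4-9-1 are not bridges since each lies on that cycle.
But removing 2—9 disconnects 2 from 9; removing 3—6 disconnects 3 from 6; removing 8—9 disconnects 8 from 9; removing 5—1 disconnects 5 from 1 — these are bridges.
In total 5 edges are bridges.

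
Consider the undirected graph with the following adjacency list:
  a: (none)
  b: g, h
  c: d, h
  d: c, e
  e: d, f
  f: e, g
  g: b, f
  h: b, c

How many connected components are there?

2

a is isolated — a component by itself.
Starting from b we can reach b, c, d, e, f, g, h. That is one component of size 7.
Total: 2 components.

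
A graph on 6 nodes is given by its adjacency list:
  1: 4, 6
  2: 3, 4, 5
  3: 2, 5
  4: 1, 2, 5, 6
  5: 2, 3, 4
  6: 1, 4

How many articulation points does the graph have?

Removing 4 increases the component count from 1 to 2, so 4 is a cut vertex.
By contrast removing 6 leaves 1 component; it is not a cut vertex. No other vertex is a cut vertex either.

1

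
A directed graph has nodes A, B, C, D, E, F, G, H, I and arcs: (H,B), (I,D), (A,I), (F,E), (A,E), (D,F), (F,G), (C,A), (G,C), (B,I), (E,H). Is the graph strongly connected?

From E we can reach every vertex (A, B, C, D, E, F, G, H, I), and every vertex can reach E (A, B, C, D, E, F, G, H, I). So the whole graph is one strongly connected component.

Yes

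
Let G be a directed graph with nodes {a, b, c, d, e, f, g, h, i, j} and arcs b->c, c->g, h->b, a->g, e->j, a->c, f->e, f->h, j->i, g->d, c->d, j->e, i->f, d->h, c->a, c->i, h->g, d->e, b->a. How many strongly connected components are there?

1

{a, b, c, d, e, f, g, h, i, j} are all mutually reachable — one SCC of size 10.
That gives 1 strongly connected component.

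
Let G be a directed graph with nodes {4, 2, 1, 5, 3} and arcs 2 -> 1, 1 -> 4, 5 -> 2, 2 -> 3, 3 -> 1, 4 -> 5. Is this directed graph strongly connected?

From 5 we can reach every vertex (1, 2, 3, 4, 5), and every vertex can reach 5 (1, 2, 3, 4, 5). So the whole graph is one strongly connected component.

Yes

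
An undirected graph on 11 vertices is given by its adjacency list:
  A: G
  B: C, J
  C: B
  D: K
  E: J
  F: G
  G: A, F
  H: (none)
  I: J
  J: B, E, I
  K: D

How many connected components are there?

H is isolated — a component by itself.
Starting from D we can reach D, K. That is one component of size 2.
Starting from A we can reach A, F, G. That is one component of size 3.
Starting from B we can reach B, C, E, I, J. That is one component of size 5.
Total: 4 components.

4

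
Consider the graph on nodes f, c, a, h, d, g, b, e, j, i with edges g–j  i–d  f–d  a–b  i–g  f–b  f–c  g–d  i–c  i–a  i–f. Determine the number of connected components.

e is isolated — a component by itself.
h is isolated — a component by itself.
Starting from a we can reach a, b, c, d, f, g, i, j. That is one component of size 8.
Total: 3 components.

3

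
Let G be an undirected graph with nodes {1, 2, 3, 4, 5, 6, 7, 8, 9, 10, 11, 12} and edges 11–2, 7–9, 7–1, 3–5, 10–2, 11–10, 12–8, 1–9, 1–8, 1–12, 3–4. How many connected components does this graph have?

4

6 is isolated — a component by itself.
Starting from 2 we can reach 2, 10, 11. That is one component of size 3.
Starting from 3 we can reach 3, 4, 5. That is one component of size 3.
Starting from 1 we can reach 1, 7, 8, 9, 12. That is one component of size 5.
Total: 4 components.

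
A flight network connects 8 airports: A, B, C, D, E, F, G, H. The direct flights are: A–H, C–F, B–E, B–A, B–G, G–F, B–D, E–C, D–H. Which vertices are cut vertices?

B

Removing B increases the component count from 1 to 2, so B is a cut vertex.
By contrast removing D leaves 1 component; it is not a cut vertex. No other vertex is a cut vertex either.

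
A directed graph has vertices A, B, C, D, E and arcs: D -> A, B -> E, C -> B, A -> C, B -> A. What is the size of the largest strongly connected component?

3

{A, B, C} are all mutually reachable — one SCC of size 3.
{D} is an SCC by itself.
{E} is an SCC by itself.
The largest has 3 vertices.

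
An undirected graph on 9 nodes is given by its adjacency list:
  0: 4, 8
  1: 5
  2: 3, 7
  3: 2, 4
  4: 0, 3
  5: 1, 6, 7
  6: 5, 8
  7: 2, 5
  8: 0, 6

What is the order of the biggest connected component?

9

Starting from 0 we can reach 0, 1, 2, 3, 4, 5, 6, 7, 8. That is one component of size 9.
The largest has 9 vertices.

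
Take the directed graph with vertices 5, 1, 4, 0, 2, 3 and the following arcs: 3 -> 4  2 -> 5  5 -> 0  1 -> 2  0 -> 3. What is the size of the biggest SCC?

{5} is an SCC by itself.
{2} is an SCC by itself.
{4} is an SCC by itself.
{0} is an SCC by itself.
{3} is an SCC by itself.
(and 1 more singleton SCC)
The largest has 1 vertex.

1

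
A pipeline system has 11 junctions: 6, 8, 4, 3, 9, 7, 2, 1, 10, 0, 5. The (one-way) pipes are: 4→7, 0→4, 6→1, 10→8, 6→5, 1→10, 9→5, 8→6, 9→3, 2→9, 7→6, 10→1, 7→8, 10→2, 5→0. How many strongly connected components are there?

{0, 1, 2, 4, 5, 6, 7, 8, 9, 10} are all mutually reachable — one SCC of size 10.
{3} is an SCC by itself.
That gives 2 strongly connected components.

2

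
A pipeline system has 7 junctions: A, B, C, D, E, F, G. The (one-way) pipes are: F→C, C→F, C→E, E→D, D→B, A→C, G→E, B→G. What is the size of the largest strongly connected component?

{B, D, E, G} are all mutually reachable — one SCC of size 4.
{C, F} are all mutually reachable — one SCC of size 2.
{A} is an SCC by itself.
The largest has 4 vertices.

4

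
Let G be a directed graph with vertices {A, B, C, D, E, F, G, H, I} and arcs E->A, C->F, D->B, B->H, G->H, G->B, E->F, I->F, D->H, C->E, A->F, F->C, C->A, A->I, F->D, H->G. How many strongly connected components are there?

{A, C, E, F, I} are all mutually reachable — one SCC of size 5.
{B, G, H} are all mutually reachable — one SCC of size 3.
{D} is an SCC by itself.
That gives 3 strongly connected components.

3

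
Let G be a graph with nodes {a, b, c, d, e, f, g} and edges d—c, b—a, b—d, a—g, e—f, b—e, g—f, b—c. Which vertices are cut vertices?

b

Removing b increases the component count from 1 to 2, so b is a cut vertex.
By contrast removing e leaves 1 component; it is not a cut vertex. No other vertex is a cut vertex either.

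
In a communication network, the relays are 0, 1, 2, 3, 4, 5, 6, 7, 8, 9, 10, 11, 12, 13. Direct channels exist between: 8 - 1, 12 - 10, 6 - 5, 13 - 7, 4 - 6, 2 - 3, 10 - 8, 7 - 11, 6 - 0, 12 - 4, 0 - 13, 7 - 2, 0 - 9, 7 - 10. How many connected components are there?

1

Starting from 0 we can reach 0, 1, 2, 3, 4, 5, 6, 7, 8, 9, 10, 11, 12, 13. That is one component of size 14.
Total: 1 component.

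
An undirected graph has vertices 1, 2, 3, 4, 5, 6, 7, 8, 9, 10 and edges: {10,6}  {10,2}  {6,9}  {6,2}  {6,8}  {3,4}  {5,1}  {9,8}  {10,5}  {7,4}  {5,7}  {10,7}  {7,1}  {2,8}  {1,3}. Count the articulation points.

Removing 10 increases the component count from 1 to 2, so 10 is a cut vertex.
By contrast removing 9 leaves 1 component; it is not a cut vertex. No other vertex is a cut vertex either.

1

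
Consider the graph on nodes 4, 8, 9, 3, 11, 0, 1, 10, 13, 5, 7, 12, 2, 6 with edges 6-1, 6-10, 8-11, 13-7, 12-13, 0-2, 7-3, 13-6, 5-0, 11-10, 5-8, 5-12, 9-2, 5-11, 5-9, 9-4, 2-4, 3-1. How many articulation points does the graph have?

1

Removing 5 increases the component count from 1 to 2, so 5 is a cut vertex.
By contrast removing 2 leaves 1 component; it is not a cut vertex. No other vertex is a cut vertex either.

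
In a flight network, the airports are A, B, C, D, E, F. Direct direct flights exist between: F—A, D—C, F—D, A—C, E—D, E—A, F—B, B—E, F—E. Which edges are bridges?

none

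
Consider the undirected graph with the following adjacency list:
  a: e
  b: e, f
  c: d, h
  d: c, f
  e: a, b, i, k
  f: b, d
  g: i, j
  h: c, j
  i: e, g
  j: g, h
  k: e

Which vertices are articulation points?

Removing e increases the component count from 1 to 3, so e is a cut vertex.
By contrast removing f leaves 1 component; it is not a cut vertex. No other vertex is a cut vertex either.

e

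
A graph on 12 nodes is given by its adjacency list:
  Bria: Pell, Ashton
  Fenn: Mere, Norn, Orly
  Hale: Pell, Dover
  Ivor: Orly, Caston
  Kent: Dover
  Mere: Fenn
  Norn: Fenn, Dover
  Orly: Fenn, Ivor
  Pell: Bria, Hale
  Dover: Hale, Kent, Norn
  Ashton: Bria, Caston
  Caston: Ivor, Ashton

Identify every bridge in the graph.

Dover-Kent, Fenn-Mere

The edges on the cycle Norn-Fenn-Orly-Ivor-Caston-Ashton-Bria-Pell-Hale-Dover-Norn are not bridges since each lies on that cycle.
But removing Fenn-Mere disconnects Fenn from Mere; removing Dover-Kent disconnects Dover from Kent — these are bridges.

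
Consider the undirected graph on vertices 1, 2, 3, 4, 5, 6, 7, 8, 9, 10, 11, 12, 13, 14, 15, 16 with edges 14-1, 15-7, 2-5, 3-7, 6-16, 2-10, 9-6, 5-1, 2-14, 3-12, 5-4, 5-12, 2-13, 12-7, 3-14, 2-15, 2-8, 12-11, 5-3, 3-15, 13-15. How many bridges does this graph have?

The edges on the cycle 3-12-7-15-3 are not bridges since each lies on that cycle.
But removing 9-6 disconnects 9 from 6; removing 2-10 disconnects 2 from 10; removing 5-4 disconnects 5 from 4; removing 11-12 disconnects 11 from 12 — these are bridges.
In total 6 edges are bridges.

6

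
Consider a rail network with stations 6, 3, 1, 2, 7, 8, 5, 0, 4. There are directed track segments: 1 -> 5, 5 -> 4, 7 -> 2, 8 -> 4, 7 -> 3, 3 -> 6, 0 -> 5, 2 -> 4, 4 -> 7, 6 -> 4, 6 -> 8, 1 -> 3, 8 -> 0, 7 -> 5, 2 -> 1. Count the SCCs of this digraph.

{0, 1, 2, 3, 4, 5, 6, 7, 8} are all mutually reachable — one SCC of size 9.
That gives 1 strongly connected component.

1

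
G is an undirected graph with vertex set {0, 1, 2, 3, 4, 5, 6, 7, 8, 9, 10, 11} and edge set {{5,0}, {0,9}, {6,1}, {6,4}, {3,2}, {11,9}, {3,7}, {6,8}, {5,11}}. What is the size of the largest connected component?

10 is isolated — a component by itself.
Starting from 2 we can reach 2, 3, 7. That is one component of size 3.
Starting from 1 we can reach 1, 4, 6, 8. That is one component of size 4.
Starting from 0 we can reach 0, 5, 9, 11. That is one component of size 4.
The largest has 4 vertices.

4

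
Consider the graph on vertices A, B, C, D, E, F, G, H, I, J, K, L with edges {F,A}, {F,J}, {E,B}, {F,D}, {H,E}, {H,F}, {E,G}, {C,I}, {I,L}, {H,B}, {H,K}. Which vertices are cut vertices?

Removing E increases the component count from 2 to 3, so E is a cut vertex.
Removing F increases the component count from 2 to 5, so F is a cut vertex.
Removing H increases the component count from 2 to 4, so H is a cut vertex.
Likewise I is a cut vertex.
By contrast removing G leaves 2 components; it is not a cut vertex. No other vertex is a cut vertex either.

E, F, H, I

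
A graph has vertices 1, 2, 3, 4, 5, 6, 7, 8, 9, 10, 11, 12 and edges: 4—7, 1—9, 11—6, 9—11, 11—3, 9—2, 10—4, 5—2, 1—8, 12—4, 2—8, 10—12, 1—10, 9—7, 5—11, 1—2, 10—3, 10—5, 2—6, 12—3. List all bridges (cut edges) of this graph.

The edges on the cycle 1-10-5-11-9-1 are not bridges since each lies on that cycle.
Every edge lies on some cycle, so there are no bridges.

none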